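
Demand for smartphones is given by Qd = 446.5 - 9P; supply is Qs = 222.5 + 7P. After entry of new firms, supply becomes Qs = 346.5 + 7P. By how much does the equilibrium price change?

ΔP = -7.75

Original equilibrium: P* = 14, Q* = 320.5.
New equilibrium: 446.5 - 9P = 346.5 + 7P, so 100 = 16P and P' = 6.25; Q' = 446.5 − 9(6.25) = 390.25.
Change in price: 6.25 − 14 = -7.75.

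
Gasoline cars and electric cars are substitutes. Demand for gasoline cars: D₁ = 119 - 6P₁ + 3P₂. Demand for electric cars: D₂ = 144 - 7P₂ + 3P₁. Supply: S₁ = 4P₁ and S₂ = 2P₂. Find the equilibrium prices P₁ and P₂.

Market 1: 119 - 6P₁ + 3P₂ = 4P₁ → 10P₁ - 3P₂ = 119.
Market 2: 9P₂ - 3P₁ = 144.
Eliminating P₂: 9×(1) + 3×(2) gives 81P₁ = 1503, so P₁ = 167/9.
Back-substitute into (2): P₂ = (144 + 3×167/9) / 9 = 599/27.

P₁ = 167/9, P₂ = 599/27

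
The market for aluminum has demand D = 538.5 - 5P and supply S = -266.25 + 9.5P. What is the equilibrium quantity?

Q* = 261

Set D = S: 538.5 - 5P = -266.25 + 9.5P.
804.75 = 14.5P, so P* = 55.5.
Q* = 538.5 − 5(55.5) = 261.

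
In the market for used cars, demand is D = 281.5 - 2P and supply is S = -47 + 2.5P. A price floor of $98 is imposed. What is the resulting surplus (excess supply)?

Surplus = 112.5

Equilibrium price would be P* = 73, so the floor at 98 binds.
At P = 98: D = 85.5, S = 198.
Surplus = 198 − 85.5 = 112.5.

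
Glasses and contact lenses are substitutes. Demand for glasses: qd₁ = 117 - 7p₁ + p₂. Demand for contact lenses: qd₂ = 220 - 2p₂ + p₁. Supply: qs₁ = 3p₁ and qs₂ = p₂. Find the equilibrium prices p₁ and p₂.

p₁ = 571/29, p₂ = 2317/29

Market 1: 117 - 7p₁ + p₂ = 3p₁ → 10p₁ - p₂ = 117.
Market 2: 3p₂ - p₁ = 220.
Eliminating p₂: 3×(1) + 1×(2) gives 29p₁ = 571, so p₁ = 571/29.
Back-substitute into (2): p₂ = (220 + 1×571/29) / 3 = 2317/29.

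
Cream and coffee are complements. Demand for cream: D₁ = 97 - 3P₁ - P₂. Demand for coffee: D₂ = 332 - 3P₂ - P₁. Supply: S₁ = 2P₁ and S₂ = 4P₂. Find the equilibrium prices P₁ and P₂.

P₁ = 347/34, P₂ = 1563/34

Market 1: 97 - 3P₁ - P₂ = 2P₁ → 5P₁ + P₂ = 97.
Market 2: 7P₂ + P₁ = 332.
Eliminating P₂: 7×(1) − 1×(2) gives 34P₁ = 347, so P₁ = 347/34.
Back-substitute into (2): P₂ = (332 − 1×347/34) / 7 = 1563/34.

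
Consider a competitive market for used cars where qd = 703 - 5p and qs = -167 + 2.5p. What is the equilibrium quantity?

Set qd = qs: 703 - 5p = -167 + 2.5p.
870 = 7.5p, so p* = 116.
q* = 703 − 5(116) = 123.

q* = 123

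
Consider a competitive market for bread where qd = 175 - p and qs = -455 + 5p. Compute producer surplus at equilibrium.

Producer surplus = 490

Equilibrium: 175 - p = -455 + 5p gives p* = 105, q* = 70.
Supply starts at p = 91 (where qs = 0).
PS = ½(105 − 91)(70) = 490.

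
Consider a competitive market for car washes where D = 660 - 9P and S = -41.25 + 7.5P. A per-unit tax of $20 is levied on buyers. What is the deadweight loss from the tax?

Pre-tax equilibrium: P* = 42.5, Q* = 277.5.
Tax on buyers shifts demand to D = 660 − 9(P + 20) = 480 - 9P.
480 - 9P = -41.25 + 7.5P gives seller price Ps = 695/22; buyers pay Pb = 695/22 + 20 = 1135/22.
New quantity: Q = 660 − 9(1135/22) = 4305/22.
DWL = ½ × 20 × (277.5 − 4305/22) = 9000/11.

Deadweight loss = 9000/11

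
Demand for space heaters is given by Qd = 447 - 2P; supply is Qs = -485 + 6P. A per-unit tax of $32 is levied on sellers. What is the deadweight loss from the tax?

Pre-tax equilibrium: P* = 116.5, Q* = 214.
Tax on sellers shifts supply to Qs = -485 + 6(P − 32) = -677 + 6P.
447 - 2P = -677 + 6P gives buyer price Pb = 140.5; sellers receive Ps = 140.5 − 32 = 108.5.
New quantity: Q = 447 − 2(140.5) = 166.
DWL = ½ × 32 × (214 − 166) = 768.

Deadweight loss = 768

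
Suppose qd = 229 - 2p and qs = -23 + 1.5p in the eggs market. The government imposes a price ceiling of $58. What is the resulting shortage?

Shortage = 49

Equilibrium price would be p* = 72, so the ceiling at 58 binds.
At p = 58: qd = 229 − 2(58) = 113, qs = -23 + 1.5(58) = 64.
Shortage = 113 − 64 = 49.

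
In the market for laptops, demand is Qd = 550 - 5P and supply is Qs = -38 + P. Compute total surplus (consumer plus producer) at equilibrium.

Total surplus = 2160

Equilibrium: 550 - 5P = -38 + P gives P* = 98, Q* = 60.
Demand choke price: P = 110; supply starts at P = 38.
CS = ½(110 − 98)(60) = 360; PS = ½(98 − 38)(60) = 1800.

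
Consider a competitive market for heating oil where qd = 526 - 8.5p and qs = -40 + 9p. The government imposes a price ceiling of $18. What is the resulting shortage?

Shortage = 251

Equilibrium price would be p* = 1132/35, so the ceiling at 18 binds.
At p = 18: qd = 526 − 8.5(18) = 373, qs = -40 + 9(18) = 122.
Shortage = 373 − 122 = 251.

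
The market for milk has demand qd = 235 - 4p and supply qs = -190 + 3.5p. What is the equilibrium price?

Set qd = qs: 235 - 4p = -190 + 3.5p.
425 = 7.5p, so p* = 170/3.
q* = 235 − 4(170/3) = 25/3.

p* = 170/3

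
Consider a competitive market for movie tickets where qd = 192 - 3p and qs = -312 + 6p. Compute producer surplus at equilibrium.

Equilibrium: 192 - 3p = -312 + 6p gives p* = 56, q* = 24.
Supply starts at p = 52 (where qs = 0).
PS = ½(56 − 52)(24) = 48.

Producer surplus = 48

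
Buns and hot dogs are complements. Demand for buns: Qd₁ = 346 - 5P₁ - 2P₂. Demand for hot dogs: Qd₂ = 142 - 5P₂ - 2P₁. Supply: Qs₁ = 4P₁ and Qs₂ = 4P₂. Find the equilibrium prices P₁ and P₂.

Market 1: 346 - 5P₁ - 2P₂ = 4P₁ → 9P₁ + 2P₂ = 346.
Market 2: 9P₂ + 2P₁ = 142.
Eliminating P₂: 9×(1) − 2×(2) gives 77P₁ = 2830, so P₁ = 2830/77.
Back-substitute into (2): P₂ = (142 − 2×2830/77) / 9 = 586/77.

P₁ = 2830/77, P₂ = 586/77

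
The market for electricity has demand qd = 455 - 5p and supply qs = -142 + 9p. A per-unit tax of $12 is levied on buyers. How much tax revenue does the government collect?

Tax revenue = 17070/7

Pre-tax equilibrium: p* = 597/14, q* = 3385/14.
Tax on buyers shifts demand to qd = 455 − 5(p + 12) = 395 - 5p.
395 - 5p = -142 + 9p gives seller price ps = 537/14; buyers pay pb = 537/14 + 12 = 705/14.
New quantity: q = 455 − 5(705/14) = 2845/14.
Revenue = 12 × 2845/14 = 17070/7.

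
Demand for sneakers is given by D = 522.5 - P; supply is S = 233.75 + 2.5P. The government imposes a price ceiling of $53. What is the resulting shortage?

Equilibrium price would be P* = 82.5, so the ceiling at 53 binds.
At P = 53: D = 522.5 − 1(53) = 469.5, S = 233.75 + 2.5(53) = 366.25.
Shortage = 469.5 − 366.25 = 103.25.

Shortage = 103.25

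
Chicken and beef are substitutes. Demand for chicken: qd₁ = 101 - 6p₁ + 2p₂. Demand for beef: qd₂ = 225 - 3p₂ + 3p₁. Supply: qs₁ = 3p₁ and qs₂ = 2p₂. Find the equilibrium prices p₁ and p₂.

Market 1: 101 - 6p₁ + 2p₂ = 3p₁ → 9p₁ - 2p₂ = 101.
Market 2: 5p₂ - 3p₁ = 225.
Eliminating p₂: 5×(1) + 2×(2) gives 39p₁ = 955, so p₁ = 955/39.
Back-substitute into (2): p₂ = (225 + 3×955/39) / 5 = 776/13.

p₁ = 955/39, p₂ = 776/13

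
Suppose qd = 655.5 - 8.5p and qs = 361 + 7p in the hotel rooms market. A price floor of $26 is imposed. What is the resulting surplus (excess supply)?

Surplus = 108.5

Equilibrium price would be p* = 19, so the floor at 26 binds.
At p = 26: qd = 434.5, qs = 543.
Surplus = 543 − 434.5 = 108.5.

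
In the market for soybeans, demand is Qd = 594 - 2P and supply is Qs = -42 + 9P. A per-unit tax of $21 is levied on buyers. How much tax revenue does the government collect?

Pre-tax equilibrium: P* = 636/11, Q* = 5262/11.
Tax on buyers shifts demand to Qd = 594 − 2(P + 21) = 552 - 2P.
552 - 2P = -42 + 9P gives seller price Ps = 54; buyers pay Pb = 54 + 21 = 75.
New quantity: Q = 594 − 2(75) = 444.
Revenue = 21 × 444 = 9324.

Tax revenue = 9324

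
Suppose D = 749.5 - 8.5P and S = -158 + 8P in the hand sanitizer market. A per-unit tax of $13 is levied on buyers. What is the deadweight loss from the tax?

Deadweight loss = 11492/33

Pre-tax equilibrium: P* = 55, Q* = 282.
Tax on buyers shifts demand to D = 749.5 − 8.5(P + 13) = 639 - 8.5P.
639 - 8.5P = -158 + 8P gives seller price Ps = 1594/33; buyers pay Pb = 1594/33 + 13 = 2023/33.
New quantity: Q = 749.5 − 8.5(2023/33) = 7538/33.
DWL = ½ × 13 × (282 − 7538/33) = 11492/33.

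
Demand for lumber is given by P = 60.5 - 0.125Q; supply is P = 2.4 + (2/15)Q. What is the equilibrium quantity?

Set the two price expressions equal: 60.5 - 0.125Q = 2.4 + (2/15)Q.
58.1 = (31/120)Q, so Q* = 6972/31.
P* = 60.5 − (0.125)(6972/31) = 1004/31.

Q* = 6972/31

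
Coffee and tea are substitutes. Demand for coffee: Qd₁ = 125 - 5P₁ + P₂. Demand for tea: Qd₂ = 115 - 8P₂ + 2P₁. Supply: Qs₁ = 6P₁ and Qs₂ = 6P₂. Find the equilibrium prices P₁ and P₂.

Market 1: 125 - 5P₁ + P₂ = 6P₁ → 11P₁ - P₂ = 125.
Market 2: 14P₂ - 2P₁ = 115.
Eliminating P₂: 14×(1) + 1×(2) gives 152P₁ = 1865, so P₁ = 1865/152.
Back-substitute into (2): P₂ = (115 + 2×1865/152) / 14 = 1515/152.

P₁ = 1865/152, P₂ = 1515/152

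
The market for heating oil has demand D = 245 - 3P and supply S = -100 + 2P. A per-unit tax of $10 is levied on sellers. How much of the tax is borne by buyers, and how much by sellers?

Pre-tax equilibrium: P* = 69, Q* = 38.
Tax on sellers shifts supply to S = -100 + 2(P − 10) = -120 + 2P.
245 - 3P = -120 + 2P gives buyer price Pb = 73; sellers receive Ps = 73 − 10 = 63.
New quantity: Q = 245 − 3(73) = 26.
Buyer burden = 73 − 69 = 4; seller burden = 69 − 63 = 6.

Buyers bear $4, sellers bear $6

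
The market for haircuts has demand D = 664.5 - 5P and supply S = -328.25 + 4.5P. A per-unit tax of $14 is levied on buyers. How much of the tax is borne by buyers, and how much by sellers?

Buyers bear 126/19, sellers bear 140/19

Pre-tax equilibrium: P* = 104.5, Q* = 142.
Tax on buyers shifts demand to D = 664.5 − 5(P + 14) = 594.5 - 5P.
594.5 - 5P = -328.25 + 4.5P gives seller price Ps = 3691/38; buyers pay Pb = 3691/38 + 14 = 4223/38.
New quantity: Q = 664.5 − 5(4223/38) = 2068/19.
Buyer burden = 4223/38 − 104.5 = 126/19; seller burden = 104.5 − 3691/38 = 140/19.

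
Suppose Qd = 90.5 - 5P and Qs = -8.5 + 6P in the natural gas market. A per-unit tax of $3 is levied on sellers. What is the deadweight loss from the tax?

Pre-tax equilibrium: P* = 9, Q* = 45.5.
Tax on sellers shifts supply to Qs = -8.5 + 6(P − 3) = -26.5 + 6P.
90.5 - 5P = -26.5 + 6P gives buyer price Pb = 117/11; sellers receive Ps = 117/11 − 3 = 84/11.
New quantity: Q = 90.5 − 5(117/11) = 821/22.
DWL = ½ × 3 × (45.5 − 821/22) = 135/11.

Deadweight loss = 135/11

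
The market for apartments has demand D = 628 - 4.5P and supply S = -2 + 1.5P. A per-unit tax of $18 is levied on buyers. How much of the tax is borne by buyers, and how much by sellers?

Buyers bear $4.5, sellers bear $13.5

Pre-tax equilibrium: P* = 105, Q* = 155.5.
Tax on buyers shifts demand to D = 628 − 4.5(P + 18) = 547 - 4.5P.
547 - 4.5P = -2 + 1.5P gives seller price Ps = 91.5; buyers pay Pb = 91.5 + 18 = 109.5.
New quantity: Q = 628 − 4.5(109.5) = 135.25.
Buyer burden = 109.5 − 105 = 4.5; seller burden = 105 − 91.5 = 13.5.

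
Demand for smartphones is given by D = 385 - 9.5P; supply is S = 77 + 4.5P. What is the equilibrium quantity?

Set D = S: 385 - 9.5P = 77 + 4.5P.
308 = 14P, so P* = 22.
Q* = 385 − 9.5(22) = 176.

Q* = 176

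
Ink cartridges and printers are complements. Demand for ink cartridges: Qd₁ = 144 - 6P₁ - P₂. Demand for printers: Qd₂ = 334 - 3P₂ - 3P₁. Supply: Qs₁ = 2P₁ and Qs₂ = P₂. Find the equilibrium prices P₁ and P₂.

Market 1: 144 - 6P₁ - P₂ = 2P₁ → 8P₁ + P₂ = 144.
Market 2: 4P₂ + 3P₁ = 334.
Eliminating P₂: 4×(1) − 1×(2) gives 29P₁ = 242, so P₁ = 242/29.
Back-substitute into (2): P₂ = (334 − 3×242/29) / 4 = 2240/29.

P₁ = 242/29, P₂ = 2240/29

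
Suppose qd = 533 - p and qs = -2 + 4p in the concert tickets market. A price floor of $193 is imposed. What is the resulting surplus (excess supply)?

Surplus = 430

Equilibrium price would be p* = 107, so the floor at 193 binds.
At p = 193: qd = 340, qs = 770.
Surplus = 770 − 340 = 430.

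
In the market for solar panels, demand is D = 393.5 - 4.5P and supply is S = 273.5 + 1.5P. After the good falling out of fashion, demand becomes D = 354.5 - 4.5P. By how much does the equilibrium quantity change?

Original equilibrium: P* = 20, Q* = 303.5.
New equilibrium: 354.5 - 4.5P = 273.5 + 1.5P, so 81 = 6P and P' = 13.5; Q' = 354.5 − 4.5(13.5) = 293.75.
Change in quantity: 293.75 − 303.5 = -9.75.

ΔQ = -9.75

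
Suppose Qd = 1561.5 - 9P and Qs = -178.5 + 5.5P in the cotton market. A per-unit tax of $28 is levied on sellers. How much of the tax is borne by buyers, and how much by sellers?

Buyers bear 308/29, sellers bear 504/29

Pre-tax equilibrium: P* = 120, Q* = 481.5.
Tax on sellers shifts supply to Qs = -178.5 + 5.5(P − 28) = -332.5 + 5.5P.
1561.5 - 9P = -332.5 + 5.5P gives buyer price Pb = 3788/29; sellers receive Ps = 3788/29 − 28 = 2976/29.
New quantity: Q = 1561.5 − 9(3788/29) = 22383/58.
Buyer burden = 3788/29 − 120 = 308/29; seller burden = 120 − 2976/29 = 504/29.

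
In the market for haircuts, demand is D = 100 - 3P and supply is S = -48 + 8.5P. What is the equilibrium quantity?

Q* = 1412/23

Set D = S: 100 - 3P = -48 + 8.5P.
148 = 11.5P, so P* = 296/23.
Q* = 100 − 3(296/23) = 1412/23.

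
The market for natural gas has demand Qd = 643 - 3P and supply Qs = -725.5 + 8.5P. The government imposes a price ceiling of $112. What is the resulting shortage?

Equilibrium price would be P* = 119, so the ceiling at 112 binds.
At P = 112: Qd = 643 − 3(112) = 307, Qs = -725.5 + 8.5(112) = 226.5.
Shortage = 307 − 226.5 = 80.5.

Shortage = 80.5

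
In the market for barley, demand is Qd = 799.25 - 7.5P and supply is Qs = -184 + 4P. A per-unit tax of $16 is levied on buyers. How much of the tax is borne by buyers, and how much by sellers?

Buyers bear 128/23, sellers bear 240/23

Pre-tax equilibrium: P* = 85.5, Q* = 158.
Tax on buyers shifts demand to Qd = 799.25 − 7.5(P + 16) = 679.25 - 7.5P.
679.25 - 7.5P = -184 + 4P gives seller price Ps = 3453/46; buyers pay Pb = 3453/46 + 16 = 4189/46.
New quantity: Q = 799.25 − 7.5(4189/46) = 2674/23.
Buyer burden = 4189/46 − 85.5 = 128/23; seller burden = 85.5 − 3453/46 = 240/23.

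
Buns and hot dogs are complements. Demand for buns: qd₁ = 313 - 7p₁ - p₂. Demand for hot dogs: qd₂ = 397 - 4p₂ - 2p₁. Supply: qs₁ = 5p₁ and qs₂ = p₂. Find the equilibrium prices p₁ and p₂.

p₁ = 584/29, p₂ = 2069/29

Market 1: 313 - 7p₁ - p₂ = 5p₁ → 12p₁ + p₂ = 313.
Market 2: 5p₂ + 2p₁ = 397.
Eliminating p₂: 5×(1) − 1×(2) gives 58p₁ = 1168, so p₁ = 584/29.
Back-substitute into (2): p₂ = (397 − 2×584/29) / 5 = 2069/29.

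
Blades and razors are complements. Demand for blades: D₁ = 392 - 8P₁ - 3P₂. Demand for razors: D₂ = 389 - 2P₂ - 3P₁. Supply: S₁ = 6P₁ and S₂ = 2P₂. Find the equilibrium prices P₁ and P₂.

Market 1: 392 - 8P₁ - 3P₂ = 6P₁ → 14P₁ + 3P₂ = 392.
Market 2: 4P₂ + 3P₁ = 389.
Eliminating P₂: 4×(1) − 3×(2) gives 47P₁ = 401, so P₁ = 401/47.
Back-substitute into (2): P₂ = (389 − 3×401/47) / 4 = 4270/47.

P₁ = 401/47, P₂ = 4270/47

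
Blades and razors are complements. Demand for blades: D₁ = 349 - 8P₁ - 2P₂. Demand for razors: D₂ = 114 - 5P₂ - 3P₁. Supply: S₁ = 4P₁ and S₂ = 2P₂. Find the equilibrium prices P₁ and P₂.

P₁ = 2215/78, P₂ = 107/26

Market 1: 349 - 8P₁ - 2P₂ = 4P₁ → 12P₁ + 2P₂ = 349.
Market 2: 7P₂ + 3P₁ = 114.
Eliminating P₂: 7×(1) − 2×(2) gives 78P₁ = 2215, so P₁ = 2215/78.
Back-substitute into (2): P₂ = (114 − 3×2215/78) / 7 = 107/26.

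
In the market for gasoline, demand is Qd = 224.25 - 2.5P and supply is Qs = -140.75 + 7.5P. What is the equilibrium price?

Set Qd = Qs: 224.25 - 2.5P = -140.75 + 7.5P.
365 = 10P, so P* = 36.5.
Q* = 224.25 − 2.5(36.5) = 133.

P* = 36.5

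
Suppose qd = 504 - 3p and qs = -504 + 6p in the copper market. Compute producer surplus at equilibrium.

Producer surplus = 2352

Equilibrium: 504 - 3p = -504 + 6p gives p* = 112, q* = 168.
Supply starts at p = 84 (where qs = 0).
PS = ½(112 − 84)(168) = 2352.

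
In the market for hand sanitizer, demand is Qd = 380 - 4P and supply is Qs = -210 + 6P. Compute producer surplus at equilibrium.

Equilibrium: 380 - 4P = -210 + 6P gives P* = 59, Q* = 144.
Supply starts at P = 35 (where Qs = 0).
PS = ½(59 − 35)(144) = 1728.

Producer surplus = 1728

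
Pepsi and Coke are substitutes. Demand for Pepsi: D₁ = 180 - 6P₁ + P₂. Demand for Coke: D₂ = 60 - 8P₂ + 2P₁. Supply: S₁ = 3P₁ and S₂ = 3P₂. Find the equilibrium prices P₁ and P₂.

Market 1: 180 - 6P₁ + P₂ = 3P₁ → 9P₁ - P₂ = 180.
Market 2: 11P₂ - 2P₁ = 60.
Eliminating P₂: 11×(1) + 1×(2) gives 97P₁ = 2040, so P₁ = 2040/97.
Back-substitute into (2): P₂ = (60 + 2×2040/97) / 11 = 900/97.

P₁ = 2040/97, P₂ = 900/97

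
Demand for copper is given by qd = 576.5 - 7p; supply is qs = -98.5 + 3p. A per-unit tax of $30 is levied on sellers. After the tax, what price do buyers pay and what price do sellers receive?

Buyers pay $76.5, sellers receive $46.5

Pre-tax equilibrium: p* = 67.5, q* = 104.
Tax on sellers shifts supply to qs = -98.5 + 3(p − 30) = -188.5 + 3p.
576.5 - 7p = -188.5 + 3p gives buyer price pb = 76.5; sellers receive ps = 76.5 − 30 = 46.5.
New quantity: q = 576.5 − 7(76.5) = 41.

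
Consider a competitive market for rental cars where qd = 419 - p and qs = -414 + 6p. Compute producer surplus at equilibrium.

Equilibrium: 419 - p = -414 + 6p gives p* = 119, q* = 300.
Supply starts at p = 69 (where qs = 0).
PS = ½(119 − 69)(300) = 7500.

Producer surplus = 7500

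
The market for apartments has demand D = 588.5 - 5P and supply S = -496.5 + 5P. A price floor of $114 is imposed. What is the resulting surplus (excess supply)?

Surplus = 55

Equilibrium price would be P* = 108.5, so the floor at 114 binds.
At P = 114: D = 18.5, S = 73.5.
Surplus = 73.5 − 18.5 = 55.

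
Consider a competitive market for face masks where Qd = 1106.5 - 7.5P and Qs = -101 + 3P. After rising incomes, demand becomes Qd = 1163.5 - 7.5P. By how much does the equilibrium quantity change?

ΔQ = 114/7

Original equilibrium: P* = 115, Q* = 244.
New equilibrium: 1163.5 - 7.5P = -101 + 3P, so 1264.5 = 10.5P and P' = 843/7; Q' = 1163.5 − 7.5(843/7) = 1822/7.
Change in quantity: 1822/7 − 244 = 114/7.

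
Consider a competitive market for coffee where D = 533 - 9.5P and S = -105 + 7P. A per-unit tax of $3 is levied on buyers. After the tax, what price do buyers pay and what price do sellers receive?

Buyers pay 1318/33, sellers receive 1219/33

Pre-tax equilibrium: P* = 116/3, Q* = 497/3.
Tax on buyers shifts demand to D = 533 − 9.5(P + 3) = 504.5 - 9.5P.
504.5 - 9.5P = -105 + 7P gives seller price Ps = 1219/33; buyers pay Pb = 1219/33 + 3 = 1318/33.
New quantity: Q = 533 − 9.5(1318/33) = 5068/33.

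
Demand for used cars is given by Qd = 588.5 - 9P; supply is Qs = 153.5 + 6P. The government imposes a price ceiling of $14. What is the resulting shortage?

Equilibrium price would be P* = 29, so the ceiling at 14 binds.
At P = 14: Qd = 588.5 − 9(14) = 462.5, Qs = 153.5 + 6(14) = 237.5.
Shortage = 462.5 − 237.5 = 225.

Shortage = 225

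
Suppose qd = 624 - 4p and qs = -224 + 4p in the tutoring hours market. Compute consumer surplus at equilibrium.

Equilibrium: 624 - 4p = -224 + 4p gives p* = 106, q* = 200.
Demand choke price (qd = 0): p = 156.
CS = ½(156 − 106)(200) = 5000.

Consumer surplus = 5000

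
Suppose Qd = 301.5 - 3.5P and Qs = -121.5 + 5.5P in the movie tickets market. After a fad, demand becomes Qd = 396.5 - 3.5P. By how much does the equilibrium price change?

ΔP = 95/9

Original equilibrium: P* = 47, Q* = 137.
New equilibrium: 396.5 - 3.5P = -121.5 + 5.5P, so 518 = 9P and P' = 518/9; Q' = 396.5 − 3.5(518/9) = 3511/18.
Change in price: 518/9 − 47 = 95/9.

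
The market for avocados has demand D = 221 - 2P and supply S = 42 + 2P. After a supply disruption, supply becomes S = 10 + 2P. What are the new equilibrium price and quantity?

Original equilibrium: P* = 44.75, Q* = 131.5.
New equilibrium: 221 - 2P = 10 + 2P, so 211 = 4P and P' = 52.75; Q' = 221 − 2(52.75) = 115.5.

P' = 52.75, Q' = 115.5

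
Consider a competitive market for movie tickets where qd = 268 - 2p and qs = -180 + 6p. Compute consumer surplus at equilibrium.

Equilibrium: 268 - 2p = -180 + 6p gives p* = 56, q* = 156.
Demand choke price (qd = 0): p = 134.
CS = ½(134 − 56)(156) = 6084.

Consumer surplus = 6084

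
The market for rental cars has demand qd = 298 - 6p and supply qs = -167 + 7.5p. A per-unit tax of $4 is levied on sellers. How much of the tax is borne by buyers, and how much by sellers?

Pre-tax equilibrium: p* = 310/9, q* = 274/3.
Tax on sellers shifts supply to qs = -167 + 7.5(p − 4) = -197 + 7.5p.
298 - 6p = -197 + 7.5p gives buyer price pb = 110/3; sellers receive ps = 110/3 − 4 = 98/3.
New quantity: q = 298 − 6(110/3) = 78.
Buyer burden = 110/3 − 310/9 = 20/9; seller burden = 310/9 − 98/3 = 16/9.

Buyers bear 20/9, sellers bear 16/9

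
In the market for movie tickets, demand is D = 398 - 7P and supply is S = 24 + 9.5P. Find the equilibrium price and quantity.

Set D = S: 398 - 7P = 24 + 9.5P.
374 = 16.5P, so P* = 68/3.
Q* = 398 − 7(68/3) = 718/3.

P* = 68/3, Q* = 718/3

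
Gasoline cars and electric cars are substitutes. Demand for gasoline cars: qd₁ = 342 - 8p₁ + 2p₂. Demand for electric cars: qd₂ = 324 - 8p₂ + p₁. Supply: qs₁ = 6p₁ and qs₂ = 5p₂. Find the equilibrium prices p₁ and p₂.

Market 1: 342 - 8p₁ + 2p₂ = 6p₁ → 14p₁ - 2p₂ = 342.
Market 2: 13p₂ - p₁ = 324.
Eliminating p₂: 13×(1) + 2×(2) gives 180p₁ = 5094, so p₁ = 28.3.
Back-substitute into (2): p₂ = (324 + 1×28.3) / 13 = 27.1.

p₁ = 28.3, p₂ = 27.1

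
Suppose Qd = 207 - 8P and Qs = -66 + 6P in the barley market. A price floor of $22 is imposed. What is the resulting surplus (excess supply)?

Equilibrium price would be P* = 19.5, so the floor at 22 binds.
At P = 22: Qd = 31, Qs = 66.
Surplus = 66 − 31 = 35.

Surplus = 35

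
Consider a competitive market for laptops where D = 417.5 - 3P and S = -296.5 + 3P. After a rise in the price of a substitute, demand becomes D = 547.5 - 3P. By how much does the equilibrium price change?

Original equilibrium: P* = 119, Q* = 60.5.
New equilibrium: 547.5 - 3P = -296.5 + 3P, so 844 = 6P and P' = 422/3; Q' = 547.5 − 3(422/3) = 125.5.
Change in price: 422/3 − 119 = 65/3.

ΔP = 65/3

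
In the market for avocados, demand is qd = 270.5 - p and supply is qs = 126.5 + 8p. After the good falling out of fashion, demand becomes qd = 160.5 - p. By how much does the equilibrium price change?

Δp = -110/9

Original equilibrium: p* = 16, q* = 254.5.
New equilibrium: 160.5 - p = 126.5 + 8p, so 34 = 9p and p' = 34/9; q' = 160.5 − 1(34/9) = 2821/18.
Change in price: 34/9 − 16 = -110/9.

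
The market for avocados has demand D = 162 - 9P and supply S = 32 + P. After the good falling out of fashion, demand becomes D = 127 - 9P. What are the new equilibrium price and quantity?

P' = 9.5, Q' = 41.5

Original equilibrium: P* = 13, Q* = 45.
New equilibrium: 127 - 9P = 32 + P, so 95 = 10P and P' = 9.5; Q' = 127 − 9(9.5) = 41.5.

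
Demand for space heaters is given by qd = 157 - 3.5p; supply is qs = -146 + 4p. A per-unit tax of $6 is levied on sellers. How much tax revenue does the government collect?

Tax revenue = 26.4

Pre-tax equilibrium: p* = 40.4, q* = 15.6.
Tax on sellers shifts supply to qs = -146 + 4(p − 6) = -170 + 4p.
157 - 3.5p = -170 + 4p gives buyer price pb = 43.6; sellers receive ps = 43.6 − 6 = 37.6.
New quantity: q = 157 − 3.5(43.6) = 4.4.
Revenue = 6 × 4.4 = 26.4.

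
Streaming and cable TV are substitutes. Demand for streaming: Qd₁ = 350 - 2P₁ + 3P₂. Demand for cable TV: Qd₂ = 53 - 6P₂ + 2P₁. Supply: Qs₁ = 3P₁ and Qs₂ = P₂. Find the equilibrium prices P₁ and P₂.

P₁ = 2609/29, P₂ = 965/29

Market 1: 350 - 2P₁ + 3P₂ = 3P₁ → 5P₁ - 3P₂ = 350.
Market 2: 7P₂ - 2P₁ = 53.
Eliminating P₂: 7×(1) + 3×(2) gives 29P₁ = 2609, so P₁ = 2609/29.
Back-substitute into (2): P₂ = (53 + 2×2609/29) / 7 = 965/29.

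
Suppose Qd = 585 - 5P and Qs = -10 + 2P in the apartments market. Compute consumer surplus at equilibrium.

Equilibrium: 585 - 5P = -10 + 2P gives P* = 85, Q* = 160.
Demand choke price (Qd = 0): P = 117.
CS = ½(117 − 85)(160) = 2560.

Consumer surplus = 2560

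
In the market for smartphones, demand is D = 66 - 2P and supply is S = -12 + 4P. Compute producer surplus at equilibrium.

Equilibrium: 66 - 2P = -12 + 4P gives P* = 13, Q* = 40.
Supply starts at P = 3 (where S = 0).
PS = ½(13 − 3)(40) = 200.

Producer surplus = 200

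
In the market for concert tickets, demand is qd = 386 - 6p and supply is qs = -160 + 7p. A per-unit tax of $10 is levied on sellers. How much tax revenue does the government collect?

Pre-tax equilibrium: p* = 42, q* = 134.
Tax on sellers shifts supply to qs = -160 + 7(p − 10) = -230 + 7p.
386 - 6p = -230 + 7p gives buyer price pb = 616/13; sellers receive ps = 616/13 − 10 = 486/13.
New quantity: q = 386 − 6(616/13) = 1322/13.
Revenue = 10 × 1322/13 = 13220/13.

Tax revenue = 13220/13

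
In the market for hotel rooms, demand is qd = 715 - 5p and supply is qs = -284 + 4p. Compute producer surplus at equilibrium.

Equilibrium: 715 - 5p = -284 + 4p gives p* = 111, q* = 160.
Supply starts at p = 71 (where qs = 0).
PS = ½(111 − 71)(160) = 3200.

Producer surplus = 3200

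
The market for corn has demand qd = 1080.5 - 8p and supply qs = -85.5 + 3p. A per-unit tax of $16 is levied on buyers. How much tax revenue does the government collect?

Tax revenue = 34776/11

Pre-tax equilibrium: p* = 106, q* = 232.5.
Tax on buyers shifts demand to qd = 1080.5 − 8(p + 16) = 952.5 - 8p.
952.5 - 8p = -85.5 + 3p gives seller price ps = 1038/11; buyers pay pb = 1038/11 + 16 = 1214/11.
New quantity: q = 1080.5 − 8(1214/11) = 4347/22.
Revenue = 16 × 4347/22 = 34776/11.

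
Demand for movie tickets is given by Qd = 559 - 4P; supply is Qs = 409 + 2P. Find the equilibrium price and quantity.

P* = 25, Q* = 459

Set Qd = Qs: 559 - 4P = 409 + 2P.
150 = 6P, so P* = 25.
Q* = 559 − 4(25) = 459.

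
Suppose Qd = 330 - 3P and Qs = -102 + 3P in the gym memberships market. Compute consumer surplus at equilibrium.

Consumer surplus = 2166

Equilibrium: 330 - 3P = -102 + 3P gives P* = 72, Q* = 114.
Demand choke price (Qd = 0): P = 110.
CS = ½(110 − 72)(114) = 2166.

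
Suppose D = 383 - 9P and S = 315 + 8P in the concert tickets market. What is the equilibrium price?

Set D = S: 383 - 9P = 315 + 8P.
68 = 17P, so P* = 4.
Q* = 383 − 9(4) = 347.

P* = 4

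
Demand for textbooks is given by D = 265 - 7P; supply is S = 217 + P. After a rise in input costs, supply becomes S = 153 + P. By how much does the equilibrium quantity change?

Original equilibrium: P* = 6, Q* = 223.
New equilibrium: 265 - 7P = 153 + P, so 112 = 8P and P' = 14; Q' = 265 − 7(14) = 167.
Change in quantity: 167 − 223 = -56.

ΔQ = -56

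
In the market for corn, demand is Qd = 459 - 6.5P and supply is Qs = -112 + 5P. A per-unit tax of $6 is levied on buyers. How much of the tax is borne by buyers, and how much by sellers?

Pre-tax equilibrium: P* = 1142/23, Q* = 3134/23.
Tax on buyers shifts demand to Qd = 459 − 6.5(P + 6) = 420 - 6.5P.
420 - 6.5P = -112 + 5P gives seller price Ps = 1064/23; buyers pay Pb = 1064/23 + 6 = 1202/23.
New quantity: Q = 459 − 6.5(1202/23) = 2744/23.
Buyer burden = 1202/23 − 1142/23 = 60/23; seller burden = 1142/23 − 1064/23 = 78/23.

Buyers bear 60/23, sellers bear 78/23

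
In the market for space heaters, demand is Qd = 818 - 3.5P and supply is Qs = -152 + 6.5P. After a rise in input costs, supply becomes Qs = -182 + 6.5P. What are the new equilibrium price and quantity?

Original equilibrium: P* = 97, Q* = 478.5.
New equilibrium: 818 - 3.5P = -182 + 6.5P, so 1000 = 10P and P' = 100; Q' = 818 − 3.5(100) = 468.

P' = 100, Q' = 468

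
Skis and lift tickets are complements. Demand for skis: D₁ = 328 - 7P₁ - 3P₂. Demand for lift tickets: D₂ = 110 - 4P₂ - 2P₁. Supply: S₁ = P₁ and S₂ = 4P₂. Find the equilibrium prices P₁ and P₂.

Market 1: 328 - 7P₁ - 3P₂ = P₁ → 8P₁ + 3P₂ = 328.
Market 2: 8P₂ + 2P₁ = 110.
Eliminating P₂: 8×(1) − 3×(2) gives 58P₁ = 2294, so P₁ = 1147/29.
Back-substitute into (2): P₂ = (110 − 2×1147/29) / 8 = 112/29.

P₁ = 1147/29, P₂ = 112/29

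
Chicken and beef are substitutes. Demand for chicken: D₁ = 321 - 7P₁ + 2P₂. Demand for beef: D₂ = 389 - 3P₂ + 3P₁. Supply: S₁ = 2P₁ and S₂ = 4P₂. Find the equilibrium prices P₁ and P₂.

Market 1: 321 - 7P₁ + 2P₂ = 2P₁ → 9P₁ - 2P₂ = 321.
Market 2: 7P₂ - 3P₁ = 389.
Eliminating P₂: 7×(1) + 2×(2) gives 57P₁ = 3025, so P₁ = 3025/57.
Back-substitute into (2): P₂ = (389 + 3×3025/57) / 7 = 1488/19.

P₁ = 3025/57, P₂ = 1488/19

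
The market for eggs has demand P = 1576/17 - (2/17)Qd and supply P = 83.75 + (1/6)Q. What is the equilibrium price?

Set the two price expressions equal: 1576/17 - (2/17)Q = 83.75 + (1/6)Q.
609/68 = (29/102)Q, so Q* = 31.5.
P* = 1576/17 − (2/17)(31.5) = 89.

P* = 89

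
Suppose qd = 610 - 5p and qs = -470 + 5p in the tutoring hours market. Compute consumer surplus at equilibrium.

Equilibrium: 610 - 5p = -470 + 5p gives p* = 108, q* = 70.
Demand choke price (qd = 0): p = 122.
CS = ½(122 − 108)(70) = 490.

Consumer surplus = 490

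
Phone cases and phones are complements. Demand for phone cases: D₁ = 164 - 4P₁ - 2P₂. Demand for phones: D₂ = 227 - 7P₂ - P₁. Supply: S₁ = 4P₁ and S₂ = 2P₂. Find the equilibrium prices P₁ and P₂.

Market 1: 164 - 4P₁ - 2P₂ = 4P₁ → 8P₁ + 2P₂ = 164.
Market 2: 9P₂ + P₁ = 227.
Eliminating P₂: 9×(1) − 2×(2) gives 70P₁ = 1022, so P₁ = 14.6.
Back-substitute into (2): P₂ = (227 − 1×14.6) / 9 = 23.6.

P₁ = 14.6, P₂ = 23.6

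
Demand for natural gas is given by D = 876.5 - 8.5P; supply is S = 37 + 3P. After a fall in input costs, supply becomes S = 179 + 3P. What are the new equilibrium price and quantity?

P' = 1395/23, Q' = 8302/23

Original equilibrium: P* = 73, Q* = 256.
New equilibrium: 876.5 - 8.5P = 179 + 3P, so 697.5 = 11.5P and P' = 1395/23; Q' = 876.5 − 8.5(1395/23) = 8302/23.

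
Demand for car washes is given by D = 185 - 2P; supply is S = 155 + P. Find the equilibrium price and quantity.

P* = 10, Q* = 165

Set D = S: 185 - 2P = 155 + P.
30 = 3P, so P* = 10.
Q* = 185 − 2(10) = 165.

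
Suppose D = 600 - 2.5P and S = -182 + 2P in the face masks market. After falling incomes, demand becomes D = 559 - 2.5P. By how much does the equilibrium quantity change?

Original equilibrium: P* = 1564/9, Q* = 1490/9.
New equilibrium: 559 - 2.5P = -182 + 2P, so 741 = 4.5P and P' = 494/3; Q' = 559 − 2.5(494/3) = 442/3.
Change in quantity: 442/3 − 1490/9 = -164/9.

ΔQ = -164/9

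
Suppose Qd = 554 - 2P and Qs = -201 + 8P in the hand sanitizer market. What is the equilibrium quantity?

Set Qd = Qs: 554 - 2P = -201 + 8P.
755 = 10P, so P* = 75.5.
Q* = 554 − 2(75.5) = 403.

Q* = 403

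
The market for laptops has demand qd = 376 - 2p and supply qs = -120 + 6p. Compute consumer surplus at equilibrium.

Consumer surplus = 15876

Equilibrium: 376 - 2p = -120 + 6p gives p* = 62, q* = 252.
Demand choke price (qd = 0): p = 188.
CS = ½(188 − 62)(252) = 15876.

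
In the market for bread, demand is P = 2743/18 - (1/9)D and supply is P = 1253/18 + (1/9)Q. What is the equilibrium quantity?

Set the two price expressions equal: 2743/18 - (1/9)Q = 1253/18 + (1/9)Q.
745/9 = (2/9)Q, so Q* = 372.5.
P* = 2743/18 − (1/9)(372.5) = 111.

Q* = 372.5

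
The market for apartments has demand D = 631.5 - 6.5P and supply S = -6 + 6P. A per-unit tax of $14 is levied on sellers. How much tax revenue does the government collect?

Pre-tax equilibrium: P* = 51, Q* = 300.
Tax on sellers shifts supply to S = -6 + 6(P − 14) = -90 + 6P.
631.5 - 6.5P = -90 + 6P gives buyer price Pb = 57.72; sellers receive Ps = 57.72 − 14 = 43.72.
New quantity: Q = 631.5 − 6.5(57.72) = 256.32.
Revenue = 14 × 256.32 = 3588.48.

Tax revenue = 3588.48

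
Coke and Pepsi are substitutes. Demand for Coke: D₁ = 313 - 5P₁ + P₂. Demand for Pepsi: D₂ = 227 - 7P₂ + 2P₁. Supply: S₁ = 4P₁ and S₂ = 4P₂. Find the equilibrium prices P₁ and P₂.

P₁ = 3670/97, P₂ = 2669/97

Market 1: 313 - 5P₁ + P₂ = 4P₁ → 9P₁ - P₂ = 313.
Market 2: 11P₂ - 2P₁ = 227.
Eliminating P₂: 11×(1) + 1×(2) gives 97P₁ = 3670, so P₁ = 3670/97.
Back-substitute into (2): P₂ = (227 + 2×3670/97) / 11 = 2669/97.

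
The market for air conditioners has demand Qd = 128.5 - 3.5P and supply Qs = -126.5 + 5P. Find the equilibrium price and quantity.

P* = 30, Q* = 23.5

Set Qd = Qs: 128.5 - 3.5P = -126.5 + 5P.
255 = 8.5P, so P* = 30.
Q* = 128.5 − 3.5(30) = 23.5.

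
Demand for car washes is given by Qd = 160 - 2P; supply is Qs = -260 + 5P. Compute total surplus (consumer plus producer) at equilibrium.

Total surplus = 560

Equilibrium: 160 - 2P = -260 + 5P gives P* = 60, Q* = 40.
Demand choke price: P = 80; supply starts at P = 52.
CS = ½(80 − 60)(40) = 400; PS = ½(60 − 52)(40) = 160.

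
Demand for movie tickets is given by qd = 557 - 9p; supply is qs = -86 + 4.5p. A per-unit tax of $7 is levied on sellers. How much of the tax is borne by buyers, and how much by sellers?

Pre-tax equilibrium: p* = 1286/27, q* = 385/3.
Tax on sellers shifts supply to qs = -86 + 4.5(p − 7) = -117.5 + 4.5p.
557 - 9p = -117.5 + 4.5p gives buyer price pb = 1349/27; sellers receive ps = 1349/27 − 7 = 1160/27.
New quantity: q = 557 − 9(1349/27) = 322/3.
Buyer burden = 1349/27 − 1286/27 = 7/3; seller burden = 1286/27 − 1160/27 = 14/3.

Buyers bear 7/3, sellers bear 14/3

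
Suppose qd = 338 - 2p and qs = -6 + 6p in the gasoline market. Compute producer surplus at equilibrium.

Equilibrium: 338 - 2p = -6 + 6p gives p* = 43, q* = 252.
Supply starts at p = 1 (where qs = 0).
PS = ½(43 − 1)(252) = 5292.

Producer surplus = 5292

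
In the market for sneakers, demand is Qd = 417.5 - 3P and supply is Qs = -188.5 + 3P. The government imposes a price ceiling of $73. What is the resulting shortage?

Shortage = 168

Equilibrium price would be P* = 101, so the ceiling at 73 binds.
At P = 73: Qd = 417.5 − 3(73) = 198.5, Qs = -188.5 + 3(73) = 30.5.
Shortage = 198.5 − 30.5 = 168.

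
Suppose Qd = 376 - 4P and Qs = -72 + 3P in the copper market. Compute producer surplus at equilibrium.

Equilibrium: 376 - 4P = -72 + 3P gives P* = 64, Q* = 120.
Supply starts at P = 24 (where Qs = 0).
PS = ½(64 − 24)(120) = 2400.

Producer surplus = 2400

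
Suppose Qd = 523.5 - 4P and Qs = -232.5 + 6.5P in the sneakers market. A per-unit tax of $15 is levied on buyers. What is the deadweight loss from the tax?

Pre-tax equilibrium: P* = 72, Q* = 235.5.
Tax on buyers shifts demand to Qd = 523.5 − 4(P + 15) = 463.5 - 4P.
463.5 - 4P = -232.5 + 6.5P gives seller price Ps = 464/7; buyers pay Pb = 464/7 + 15 = 569/7.
New quantity: Q = 523.5 − 4(569/7) = 2777/14.
DWL = ½ × 15 × (235.5 − 2777/14) = 1950/7.

Deadweight loss = 1950/7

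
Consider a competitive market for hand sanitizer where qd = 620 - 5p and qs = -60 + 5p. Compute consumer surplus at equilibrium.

Consumer surplus = 7840

Equilibrium: 620 - 5p = -60 + 5p gives p* = 68, q* = 280.
Demand choke price (qd = 0): p = 124.
CS = ½(124 − 68)(280) = 7840.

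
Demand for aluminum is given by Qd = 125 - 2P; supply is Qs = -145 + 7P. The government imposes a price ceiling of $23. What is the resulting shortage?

Shortage = 63

Equilibrium price would be P* = 30, so the ceiling at 23 binds.
At P = 23: Qd = 125 − 2(23) = 79, Qs = -145 + 7(23) = 16.
Shortage = 79 − 16 = 63.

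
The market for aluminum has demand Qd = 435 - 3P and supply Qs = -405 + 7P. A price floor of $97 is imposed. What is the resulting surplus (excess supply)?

Surplus = 130

Equilibrium price would be P* = 84, so the floor at 97 binds.
At P = 97: Qd = 144, Qs = 274.
Surplus = 274 − 144 = 130.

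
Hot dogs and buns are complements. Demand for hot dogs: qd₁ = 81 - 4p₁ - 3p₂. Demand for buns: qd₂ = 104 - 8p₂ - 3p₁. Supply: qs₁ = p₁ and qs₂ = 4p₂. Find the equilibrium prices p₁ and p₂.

Market 1: 81 - 4p₁ - 3p₂ = p₁ → 5p₁ + 3p₂ = 81.
Market 2: 12p₂ + 3p₁ = 104.
Eliminating p₂: 12×(1) − 3×(2) gives 51p₁ = 660, so p₁ = 220/17.
Back-substitute into (2): p₂ = (104 − 3×220/17) / 12 = 277/51.

p₁ = 220/17, p₂ = 277/51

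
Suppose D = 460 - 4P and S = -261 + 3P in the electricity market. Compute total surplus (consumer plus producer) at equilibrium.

Equilibrium: 460 - 4P = -261 + 3P gives P* = 103, Q* = 48.
Demand choke price: P = 115; supply starts at P = 87.
CS = ½(115 − 103)(48) = 288; PS = ½(103 − 87)(48) = 384.

Total surplus = 672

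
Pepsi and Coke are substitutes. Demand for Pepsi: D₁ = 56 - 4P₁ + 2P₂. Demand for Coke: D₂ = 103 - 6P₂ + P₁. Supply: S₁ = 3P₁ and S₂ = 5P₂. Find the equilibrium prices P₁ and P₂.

Market 1: 56 - 4P₁ + 2P₂ = 3P₁ → 7P₁ - 2P₂ = 56.
Market 2: 11P₂ - P₁ = 103.
Eliminating P₂: 11×(1) + 2×(2) gives 75P₁ = 822, so P₁ = 10.96.
Back-substitute into (2): P₂ = (103 + 1×10.96) / 11 = 10.36.

P₁ = 10.96, P₂ = 10.36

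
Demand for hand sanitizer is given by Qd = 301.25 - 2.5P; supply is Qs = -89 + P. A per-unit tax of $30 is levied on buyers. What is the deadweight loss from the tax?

Deadweight loss = 2250/7

Pre-tax equilibrium: P* = 111.5, Q* = 22.5.
Tax on buyers shifts demand to Qd = 301.25 − 2.5(P + 30) = 226.25 - 2.5P.
226.25 - 2.5P = -89 + P gives seller price Ps = 1261/14; buyers pay Pb = 1261/14 + 30 = 1681/14.
New quantity: Q = 301.25 − 2.5(1681/14) = 15/14.
DWL = ½ × 30 × (22.5 − 15/14) = 2250/7.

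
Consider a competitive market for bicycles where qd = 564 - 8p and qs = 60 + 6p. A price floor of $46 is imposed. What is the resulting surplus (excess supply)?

Surplus = 140

Equilibrium price would be p* = 36, so the floor at 46 binds.
At p = 46: qd = 196, qs = 336.
Surplus = 336 − 196 = 140.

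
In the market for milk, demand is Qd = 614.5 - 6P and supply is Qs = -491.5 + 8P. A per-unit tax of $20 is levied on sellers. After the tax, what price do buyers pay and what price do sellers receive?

Buyers pay 633/7, sellers receive 493/7

Pre-tax equilibrium: P* = 79, Q* = 140.5.
Tax on sellers shifts supply to Qs = -491.5 + 8(P − 20) = -651.5 + 8P.
614.5 - 6P = -651.5 + 8P gives buyer price Pb = 633/7; sellers receive Ps = 633/7 − 20 = 493/7.
New quantity: Q = 614.5 − 6(633/7) = 1007/14.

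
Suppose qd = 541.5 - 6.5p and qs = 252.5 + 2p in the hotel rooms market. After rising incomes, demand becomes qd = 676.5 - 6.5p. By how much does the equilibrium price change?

Original equilibrium: p* = 34, q* = 320.5.
New equilibrium: 676.5 - 6.5p = 252.5 + 2p, so 424 = 8.5p and p' = 848/17; q' = 676.5 − 6.5(848/17) = 11977/34.
Change in price: 848/17 − 34 = 270/17.

Δp = 270/17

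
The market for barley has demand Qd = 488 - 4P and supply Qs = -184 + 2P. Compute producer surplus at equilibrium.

Producer surplus = 400

Equilibrium: 488 - 4P = -184 + 2P gives P* = 112, Q* = 40.
Supply starts at P = 92 (where Qs = 0).
PS = ½(112 − 92)(40) = 400.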